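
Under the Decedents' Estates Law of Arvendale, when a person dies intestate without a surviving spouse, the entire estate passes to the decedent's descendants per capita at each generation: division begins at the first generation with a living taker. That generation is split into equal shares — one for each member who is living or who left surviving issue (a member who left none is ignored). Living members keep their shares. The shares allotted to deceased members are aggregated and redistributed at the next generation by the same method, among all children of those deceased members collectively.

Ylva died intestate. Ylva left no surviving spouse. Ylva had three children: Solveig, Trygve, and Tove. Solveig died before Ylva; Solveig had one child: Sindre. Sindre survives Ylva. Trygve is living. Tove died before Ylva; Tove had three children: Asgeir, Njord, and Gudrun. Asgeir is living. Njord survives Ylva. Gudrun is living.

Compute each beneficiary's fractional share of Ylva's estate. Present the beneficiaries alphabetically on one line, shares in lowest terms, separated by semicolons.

Asgeir 1/6; Gudrun 1/6; Njord 1/6; Sindre 1/6; Trygve 1/3

There is no surviving spouse, so the entire estate passes to Ylva's descendants per capita at each generation.
At generation 1 (Solveig, Trygve, Tove) there are 3 shares of (1)/3 = 1/3 each.
Living: Trygve — each takes 1/3.
Deceased: Solveig and Tove. Their combined 2/3 is pooled and carried to generation 2.
At generation 2 (Sindre, Asgeir, Njord, Gudrun) there are 4 shares of (2/3)/4 = 1/6 each.
Living: Sindre, Asgeir, Njord, and Gudrun — each takes 1/6.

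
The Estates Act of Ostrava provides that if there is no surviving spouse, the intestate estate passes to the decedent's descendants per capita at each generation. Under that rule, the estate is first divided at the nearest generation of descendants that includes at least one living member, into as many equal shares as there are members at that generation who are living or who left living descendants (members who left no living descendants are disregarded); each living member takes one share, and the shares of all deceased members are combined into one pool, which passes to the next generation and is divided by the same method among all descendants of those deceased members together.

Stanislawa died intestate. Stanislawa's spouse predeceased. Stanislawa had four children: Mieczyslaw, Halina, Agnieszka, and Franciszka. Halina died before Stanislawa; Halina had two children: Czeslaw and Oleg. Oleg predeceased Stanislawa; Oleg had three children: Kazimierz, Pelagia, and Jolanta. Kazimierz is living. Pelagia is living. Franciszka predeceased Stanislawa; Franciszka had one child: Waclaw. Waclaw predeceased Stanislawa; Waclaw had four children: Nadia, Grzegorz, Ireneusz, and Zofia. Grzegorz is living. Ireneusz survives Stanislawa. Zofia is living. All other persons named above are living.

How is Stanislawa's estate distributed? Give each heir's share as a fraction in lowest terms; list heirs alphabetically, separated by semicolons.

Agnieszka 1/4; Czeslaw 1/6; Grzegorz 1/21; Ireneusz 1/21; Jolanta 1/21; Kazimierz 1/21; Mieczyslaw 1/4; Nadia 1/21; Pelagia 1/21; Zofia 1/21

There is no surviving spouse, so the entire estate passes to Stanislawa's descendants per capita at each generation.
At generation 1 (Mieczyslaw, Halina, Agnieszka, Franciszka) there are 4 shares of (1)/4 = 1/4 each.
Living: Mieczyslaw and Agnieszka — each takes 1/4.
Deceased: Halina and Franciszka. Their combined 1/2 is pooled and carried to generation 2.
At generation 2 (Czeslaw, Oleg, Waclaw) there are 3 shares of (1/2)/3 = 1/6 each.
Living: Czeslaw — each takes 1/6.
Deceased: Oleg and Waclaw. Their combined 1/3 is pooled and carried to generation 3.
At generation 3 (Kazimierz, Pelagia, Jolanta, Nadia, Grzegorz, Ireneusz, Zofia) there are 7 shares of (1/3)/7 = 1/21 each.
Living: Kazimierz, Pelagia, Jolanta, Nadia, Grzegorz, Ireneusz, and Zofia — each takes 1/21.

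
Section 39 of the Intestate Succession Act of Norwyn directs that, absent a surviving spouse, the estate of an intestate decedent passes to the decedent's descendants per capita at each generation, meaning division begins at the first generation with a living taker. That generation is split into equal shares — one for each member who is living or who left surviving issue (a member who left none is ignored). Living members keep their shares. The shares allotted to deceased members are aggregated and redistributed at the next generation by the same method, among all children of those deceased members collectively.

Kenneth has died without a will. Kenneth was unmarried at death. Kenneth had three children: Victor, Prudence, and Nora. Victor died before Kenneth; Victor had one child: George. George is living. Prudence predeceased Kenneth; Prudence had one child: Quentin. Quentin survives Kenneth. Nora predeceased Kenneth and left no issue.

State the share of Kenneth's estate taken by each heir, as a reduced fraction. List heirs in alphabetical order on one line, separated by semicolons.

There is no surviving spouse, so the entire estate passes to Kenneth's descendants per capita at each generation.
No one at generation 1 (Victor, Prudence) is living; moving to the next generation.
At generation 2 (George, Quentin) there are 2 shares of (1)/2 = 1/2 each.
Living: George and Quentin — each takes 1/2.

George 1/2; Quentin 1/2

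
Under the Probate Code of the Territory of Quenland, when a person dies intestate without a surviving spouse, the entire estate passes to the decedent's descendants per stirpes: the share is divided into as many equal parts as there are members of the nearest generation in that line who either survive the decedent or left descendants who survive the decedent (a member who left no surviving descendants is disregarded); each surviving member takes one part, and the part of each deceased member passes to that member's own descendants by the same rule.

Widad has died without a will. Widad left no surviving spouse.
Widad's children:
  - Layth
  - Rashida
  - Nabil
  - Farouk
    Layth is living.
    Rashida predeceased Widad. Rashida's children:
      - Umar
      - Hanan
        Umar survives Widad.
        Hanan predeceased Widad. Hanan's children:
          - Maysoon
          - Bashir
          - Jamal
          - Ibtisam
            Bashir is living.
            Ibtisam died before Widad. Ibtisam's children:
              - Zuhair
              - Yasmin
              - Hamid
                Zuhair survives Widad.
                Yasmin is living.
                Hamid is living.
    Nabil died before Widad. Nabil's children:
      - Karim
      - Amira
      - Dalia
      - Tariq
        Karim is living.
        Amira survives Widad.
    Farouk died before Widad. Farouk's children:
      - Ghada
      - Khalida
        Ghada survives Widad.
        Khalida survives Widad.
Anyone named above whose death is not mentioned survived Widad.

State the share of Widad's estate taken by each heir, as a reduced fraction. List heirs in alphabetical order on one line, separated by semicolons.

Amira 1/16; Bashir 1/32; Dalia 1/16; Ghada 1/8; Hamid 1/96; Jamal 1/32; Karim 1/16; Khalida 1/8; Layth 1/4; Maysoon 1/32; Tariq 1/16; Umar 1/8; Yasmin 1/96; Zuhair 1/96

There is no surviving spouse, so the entire estate passes to Widad's descendants per stirpes.
The estate is divided into 4 equal shares of 1/4 among Layth, Rashida, Nabil, Farouk.
Layth is living and takes 1/4.
Rashida predeceased; the 1/4 allotted to Rashida's branch passes to Rashida's issue by representation.
The 1/4 is divided into 2 equal shares of 1/8 among Umar, Hanan.
Umar is living and takes 1/8.
Hanan predeceased; the 1/8 allotted to Hanan's branch passes to Hanan's issue by representation.
The 1/8 is divided into 4 equal shares of 1/32 among Maysoon, Bashir, Jamal, Ibtisam.
Maysoon is living and takes 1/32.
Bashir is living and takes 1/32.
Jamal is living and takes 1/32.
Ibtisam predeceased; the 1/32 allotted to Ibtisam's branch passes to Ibtisam's issue by representation.
The 1/32 is divided into 3 equal shares of 1/96 among Zuhair, Yasmin, Hamid.
Zuhair is living and takes 1/96.
Yasmin is living and takes 1/96.
Hamid is living and takes 1/96.
Nabil predeceased; the 1/4 allotted to Nabil's branch passes to Nabil's issue by representation.
The 1/4 is divided into 4 equal shares of 1/16 among Karim, Amira, Dalia, Tariq.
Karim is living and takes 1/16.
Amira is living and takes 1/16.
Dalia is living and takes 1/16.
Tariq is living and takes 1/16.
Farouk predeceased; the 1/4 allotted to Farouk's branch passes to Farouk's issue by representation.
The 1/4 is divided into 2 equal shares of 1/8 among Ghada, Khalida.
Ghada is living and takes 1/8.
Khalida is living and takes 1/8.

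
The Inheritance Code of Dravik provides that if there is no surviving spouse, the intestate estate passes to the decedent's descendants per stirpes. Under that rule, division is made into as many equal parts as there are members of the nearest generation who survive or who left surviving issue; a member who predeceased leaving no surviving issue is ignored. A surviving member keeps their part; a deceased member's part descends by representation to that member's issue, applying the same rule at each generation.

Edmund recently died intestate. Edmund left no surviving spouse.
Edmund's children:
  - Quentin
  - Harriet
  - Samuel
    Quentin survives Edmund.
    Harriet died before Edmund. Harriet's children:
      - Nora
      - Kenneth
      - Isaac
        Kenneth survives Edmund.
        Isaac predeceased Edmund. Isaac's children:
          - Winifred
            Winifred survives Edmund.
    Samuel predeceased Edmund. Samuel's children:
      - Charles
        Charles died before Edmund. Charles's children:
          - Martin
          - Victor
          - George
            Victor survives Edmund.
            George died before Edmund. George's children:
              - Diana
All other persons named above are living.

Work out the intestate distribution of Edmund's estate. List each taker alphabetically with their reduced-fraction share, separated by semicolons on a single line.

Diana 1/9; Kenneth 1/9; Martin 1/9; Nora 1/9; Quentin 1/3; Victor 1/9; Winifred 1/9

There is no surviving spouse, so the entire estate passes to Edmund's descendants per stirpes.
The estate is divided into 3 equal shares of 1/3 among Quentin, Harriet, Samuel.
Quentin is living and takes 1/3.
Harriet predeceased; the 1/3 allotted to Harriet's branch passes to Harriet's issue by representation.
The 1/3 is divided into 3 equal shares of 1/9 among Nora, Kenneth, Isaac.
Nora is living and takes 1/9.
Kenneth is living and takes 1/9.
Isaac predeceased; the 1/9 allotted to Isaac's branch passes to Isaac's issue by representation.
Winifred is the sole taker at this level and receives the full 1/9.
Samuel predeceased; the 1/3 allotted to Samuel's branch passes to Samuel's issue by representation.
Charles's line is the sole branch at this level, so the full 1/3 passes to Charles's issue by representation.
The 1/3 is divided into 3 equal shares of 1/9 among Martin, Victor, George.
Martin is living and takes 1/9.
Victor is living and takes 1/9.
George predeceased; the 1/9 allotted to George's branch passes to George's issue by representation.
Diana is the sole taker at this level and receives the full 1/9.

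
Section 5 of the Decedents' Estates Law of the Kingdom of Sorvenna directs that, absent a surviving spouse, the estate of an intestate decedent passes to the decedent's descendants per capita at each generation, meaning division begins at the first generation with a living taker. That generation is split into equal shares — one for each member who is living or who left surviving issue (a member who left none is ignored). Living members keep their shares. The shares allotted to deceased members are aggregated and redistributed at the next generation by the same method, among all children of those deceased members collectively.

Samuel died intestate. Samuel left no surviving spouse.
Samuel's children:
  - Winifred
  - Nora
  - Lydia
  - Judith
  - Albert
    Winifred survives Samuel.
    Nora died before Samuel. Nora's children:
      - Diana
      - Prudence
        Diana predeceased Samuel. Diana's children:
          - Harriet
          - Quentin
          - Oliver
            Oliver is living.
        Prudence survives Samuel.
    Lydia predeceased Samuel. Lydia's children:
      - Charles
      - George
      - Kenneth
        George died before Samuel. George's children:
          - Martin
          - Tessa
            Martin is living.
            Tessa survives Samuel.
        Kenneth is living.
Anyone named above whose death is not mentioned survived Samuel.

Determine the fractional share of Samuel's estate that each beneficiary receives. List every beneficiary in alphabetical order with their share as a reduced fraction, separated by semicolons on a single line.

There is no surviving spouse, so the entire estate passes to Samuel's descendants per capita at each generation.
At generation 1 (Winifred, Nora, Lydia, Judith, Albert) there are 5 shares of (1)/5 = 1/5 each.
Living: Winifred, Judith, and Albert — each takes 1/5.
Deceased: Nora and Lydia. Their combined 2/5 is pooled and carried to generation 2.
At generation 2 (Diana, Prudence, Charles, George, Kenneth) there are 5 shares of (2/5)/5 = 2/25 each.
Living: Prudence, Charles, and Kenneth — each takes 2/25.
Deceased: Diana and George. Their combined 4/25 is pooled and carried to generation 3.
At generation 3 (Harriet, Quentin, Oliver, Martin, Tessa) there are 5 shares of (4/25)/5 = 4/125 each.
Living: Harriet, Quentin, Oliver, Martin, and Tessa — each takes 4/125.

Albert 1/5; Charles 2/25; Harriet 4/125; Judith 1/5; Kenneth 2/25; Martin 4/125; Oliver 4/125; Prudence 2/25; Quentin 4/125; Tessa 4/125; Winifred 1/5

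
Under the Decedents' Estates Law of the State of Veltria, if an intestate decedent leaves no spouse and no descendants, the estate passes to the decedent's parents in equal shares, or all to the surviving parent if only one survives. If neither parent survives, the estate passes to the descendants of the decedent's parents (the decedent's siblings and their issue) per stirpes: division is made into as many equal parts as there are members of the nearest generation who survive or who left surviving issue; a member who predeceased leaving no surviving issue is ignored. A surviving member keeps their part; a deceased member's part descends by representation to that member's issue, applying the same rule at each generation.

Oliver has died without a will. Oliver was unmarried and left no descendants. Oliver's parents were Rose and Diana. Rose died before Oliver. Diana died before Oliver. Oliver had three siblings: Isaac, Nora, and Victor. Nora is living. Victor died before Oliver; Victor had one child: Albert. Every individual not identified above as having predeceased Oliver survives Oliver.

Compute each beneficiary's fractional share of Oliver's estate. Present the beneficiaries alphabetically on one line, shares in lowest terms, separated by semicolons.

Albert 1/3; Isaac 1/3; Nora 1/3

Neither parent survives and there are no descendants, so the estate passes to Oliver's siblings and their issue per stirpes.
The estate is divided into 3 equal shares of 1/3 among Isaac, Nora, Victor.
Isaac is living and takes 1/3.
Nora is living and takes 1/3.
Victor predeceased; the 1/3 allotted to Victor's branch passes to Victor's issue by representation.
Albert is the sole taker at this level and receives the full 1/3.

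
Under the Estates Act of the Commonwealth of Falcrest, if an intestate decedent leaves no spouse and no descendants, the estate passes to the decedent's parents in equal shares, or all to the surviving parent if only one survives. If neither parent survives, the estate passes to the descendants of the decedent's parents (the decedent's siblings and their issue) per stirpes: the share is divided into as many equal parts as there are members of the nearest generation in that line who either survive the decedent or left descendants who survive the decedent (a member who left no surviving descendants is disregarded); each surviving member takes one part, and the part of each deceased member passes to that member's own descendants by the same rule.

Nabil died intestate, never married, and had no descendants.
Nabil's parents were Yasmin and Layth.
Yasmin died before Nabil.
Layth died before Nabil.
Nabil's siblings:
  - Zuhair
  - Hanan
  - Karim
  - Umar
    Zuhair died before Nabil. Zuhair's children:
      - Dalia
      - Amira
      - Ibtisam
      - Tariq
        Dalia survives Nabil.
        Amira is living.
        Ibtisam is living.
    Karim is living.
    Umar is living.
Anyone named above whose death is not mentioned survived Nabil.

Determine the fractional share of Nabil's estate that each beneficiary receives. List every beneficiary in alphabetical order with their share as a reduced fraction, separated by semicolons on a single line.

Neither parent survives and there are no descendants, so the estate passes to Nabil's siblings and their issue per stirpes.
The estate is divided into 4 equal shares of 1/4 among Zuhair, Hanan, Karim, Umar.
Zuhair predeceased; the 1/4 allotted to Zuhair's branch passes to Zuhair's issue by representation.
The 1/4 is divided into 4 equal shares of 1/16 among Dalia, Amira, Ibtisam, Tariq.
Dalia is living and takes 1/16.
Amira is living and takes 1/16.
Ibtisam is living and takes 1/16.
Tariq is living and takes 1/16.
Hanan is living and takes 1/4.
Karim is living and takes 1/4.
Umar is living and takes 1/4.

Amira 1/16; Dalia 1/16; Hanan 1/4; Ibtisam 1/16; Karim 1/4; Tariq 1/16; Umar 1/4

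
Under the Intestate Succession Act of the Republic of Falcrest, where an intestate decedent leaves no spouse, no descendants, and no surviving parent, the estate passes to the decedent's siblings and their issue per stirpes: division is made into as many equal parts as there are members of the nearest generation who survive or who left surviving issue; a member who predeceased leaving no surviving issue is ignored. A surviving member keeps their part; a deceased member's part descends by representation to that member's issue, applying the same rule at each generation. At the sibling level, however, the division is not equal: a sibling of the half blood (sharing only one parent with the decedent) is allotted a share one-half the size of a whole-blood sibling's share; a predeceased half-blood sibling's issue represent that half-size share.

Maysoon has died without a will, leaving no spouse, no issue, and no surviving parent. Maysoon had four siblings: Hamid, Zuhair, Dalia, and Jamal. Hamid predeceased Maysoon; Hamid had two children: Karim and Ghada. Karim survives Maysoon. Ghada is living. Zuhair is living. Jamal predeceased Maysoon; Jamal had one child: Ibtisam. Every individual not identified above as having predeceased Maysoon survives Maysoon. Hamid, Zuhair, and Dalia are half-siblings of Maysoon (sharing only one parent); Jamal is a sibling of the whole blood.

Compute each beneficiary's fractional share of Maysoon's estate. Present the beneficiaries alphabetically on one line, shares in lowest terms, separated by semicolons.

Dalia 1/5; Ghada 1/10; Ibtisam 2/5; Karim 1/10; Zuhair 1/5

No spouse, descendants, or parent survives, so the estate passes to Maysoon's siblings per stirpes.
Half-blood siblings count for one-half the weight of whole-blood siblings at the initial division.
Dividing 1 in proportion to weights (total weight 5/2): Hamid (weight 1/2) → 1/5; Zuhair (weight 1/2) → 1/5; Dalia (weight 1/2) → 1/5; Jamal (weight 1) → 2/5.
Hamid predeceased; the 1/5 allotted to Hamid's branch passes to Hamid's issue by representation.
The 1/5 is divided into 2 equal shares of 1/10 among Karim, Ghada.
Karim is living and takes 1/10.
Ghada is living and takes 1/10.
Zuhair is living and takes 1/5.
Dalia is living and takes 1/5.
Jamal predeceased; the 2/5 allotted to Jamal's branch passes to Jamal's issue by representation.
Ibtisam is the sole taker at this level and receives the full 2/5.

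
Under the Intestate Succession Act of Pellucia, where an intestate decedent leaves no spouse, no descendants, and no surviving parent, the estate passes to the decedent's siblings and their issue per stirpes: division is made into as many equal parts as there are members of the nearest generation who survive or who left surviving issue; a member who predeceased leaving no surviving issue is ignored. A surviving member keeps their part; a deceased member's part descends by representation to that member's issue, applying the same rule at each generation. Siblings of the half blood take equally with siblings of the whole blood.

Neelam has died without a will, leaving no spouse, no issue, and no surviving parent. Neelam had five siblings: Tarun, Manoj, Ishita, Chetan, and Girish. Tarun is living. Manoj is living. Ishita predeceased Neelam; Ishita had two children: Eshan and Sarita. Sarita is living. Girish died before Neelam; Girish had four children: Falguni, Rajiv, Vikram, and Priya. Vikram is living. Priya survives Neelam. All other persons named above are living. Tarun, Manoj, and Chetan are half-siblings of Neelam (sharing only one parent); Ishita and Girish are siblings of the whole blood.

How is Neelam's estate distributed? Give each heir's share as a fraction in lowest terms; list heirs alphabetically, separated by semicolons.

No spouse, descendants, or parent survives, so the estate passes to Neelam's siblings per stirpes.
Half-blood and whole-blood siblings take equally under the stated rule.
The estate is divided into 5 equal shares of 1/5 among Tarun, Manoj, Ishita, Chetan, Girish.
Tarun is living and takes 1/5.
Manoj is living and takes 1/5.
Ishita predeceased; the 1/5 allotted to Ishita's branch passes to Ishita's issue by representation.
The 1/5 is divided into 2 equal shares of 1/10 among Eshan, Sarita.
Eshan is living and takes 1/10.
Sarita is living and takes 1/10.
Chetan is living and takes 1/5.
Girish predeceased; the 1/5 allotted to Girish's branch passes to Girish's issue by representation.
The 1/5 is divided into 4 equal shares of 1/20 among Falguni, Rajiv, Vikram, Priya.
Falguni is living and takes 1/20.
Rajiv is living and takes 1/20.
Vikram is living and takes 1/20.
Priya is living and takes 1/20.

Chetan 1/5; Eshan 1/10; Falguni 1/20; Manoj 1/5; Priya 1/20; Rajiv 1/20; Sarita 1/10; Tarun 1/5; Vikram 1/20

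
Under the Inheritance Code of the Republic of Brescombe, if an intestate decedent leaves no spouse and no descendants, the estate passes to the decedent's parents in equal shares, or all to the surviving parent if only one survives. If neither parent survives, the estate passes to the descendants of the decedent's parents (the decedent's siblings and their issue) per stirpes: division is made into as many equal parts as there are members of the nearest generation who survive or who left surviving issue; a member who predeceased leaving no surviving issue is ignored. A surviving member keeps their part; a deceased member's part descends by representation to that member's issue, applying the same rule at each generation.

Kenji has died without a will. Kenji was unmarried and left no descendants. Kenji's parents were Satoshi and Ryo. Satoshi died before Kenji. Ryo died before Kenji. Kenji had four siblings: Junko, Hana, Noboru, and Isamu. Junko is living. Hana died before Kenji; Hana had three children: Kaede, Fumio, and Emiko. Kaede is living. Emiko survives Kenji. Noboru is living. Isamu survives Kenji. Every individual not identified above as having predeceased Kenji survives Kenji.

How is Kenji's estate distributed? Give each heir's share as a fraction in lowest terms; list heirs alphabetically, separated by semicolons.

Emiko 1/12; Fumio 1/12; Isamu 1/4; Junko 1/4; Kaede 1/12; Noboru 1/4

Neither parent survives and there are no descendants, so the estate passes to Kenji's siblings and their issue per stirpes.
The estate is divided into 4 equal shares of 1/4 among Junko, Hana, Noboru, Isamu.
Junko is living and takes 1/4.
Hana predeceased; the 1/4 allotted to Hana's branch passes to Hana's issue by representation.
The 1/4 is divided into 3 equal shares of 1/12 among Kaede, Fumio, Emiko.
Kaede is living and takes 1/12.
Fumio is living and takes 1/12.
Emiko is living and takes 1/12.
Noboru is living and takes 1/4.
Isamu is living and takes 1/4.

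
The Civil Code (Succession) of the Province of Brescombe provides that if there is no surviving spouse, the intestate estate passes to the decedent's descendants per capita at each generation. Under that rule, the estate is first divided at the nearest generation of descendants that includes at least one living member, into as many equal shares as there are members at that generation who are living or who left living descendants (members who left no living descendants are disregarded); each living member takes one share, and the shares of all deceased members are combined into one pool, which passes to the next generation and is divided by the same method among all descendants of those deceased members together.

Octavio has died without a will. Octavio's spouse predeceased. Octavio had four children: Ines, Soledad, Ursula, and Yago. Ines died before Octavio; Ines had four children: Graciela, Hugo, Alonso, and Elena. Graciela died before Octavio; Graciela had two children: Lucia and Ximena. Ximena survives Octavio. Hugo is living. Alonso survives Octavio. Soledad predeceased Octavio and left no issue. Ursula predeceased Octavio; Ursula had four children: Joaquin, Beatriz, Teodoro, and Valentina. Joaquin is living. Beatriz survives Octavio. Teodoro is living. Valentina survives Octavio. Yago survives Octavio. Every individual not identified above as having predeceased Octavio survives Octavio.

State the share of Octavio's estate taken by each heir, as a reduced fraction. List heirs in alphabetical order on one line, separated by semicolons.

Alonso 1/12; Beatriz 1/12; Elena 1/12; Hugo 1/12; Joaquin 1/12; Lucia 1/24; Teodoro 1/12; Valentina 1/12; Ximena 1/24; Yago 1/3

There is no surviving spouse, so the entire estate passes to Octavio's descendants per capita at each generation.
At generation 1 (Ines, Ursula, Yago) there are 3 shares of (1)/3 = 1/3 each.
Living: Yago — each takes 1/3.
Deceased: Ines and Ursula. Their combined 2/3 is pooled and carried to generation 2.
At generation 2 (Graciela, Hugo, Alonso, Elena, Joaquin, Beatriz, Teodoro, Valentina) there are 8 shares of (2/3)/8 = 1/12 each.
Living: Hugo, Alonso, Elena, Joaquin, Beatriz, Teodoro, and Valentina — each takes 1/12.
Deceased: Graciela. That 1/12 share is carried to generation 3.
At generation 3 (Lucia, Ximena) there are 2 shares of (1/12)/2 = 1/24 each.
Living: Lucia and Ximena — each takes 1/24.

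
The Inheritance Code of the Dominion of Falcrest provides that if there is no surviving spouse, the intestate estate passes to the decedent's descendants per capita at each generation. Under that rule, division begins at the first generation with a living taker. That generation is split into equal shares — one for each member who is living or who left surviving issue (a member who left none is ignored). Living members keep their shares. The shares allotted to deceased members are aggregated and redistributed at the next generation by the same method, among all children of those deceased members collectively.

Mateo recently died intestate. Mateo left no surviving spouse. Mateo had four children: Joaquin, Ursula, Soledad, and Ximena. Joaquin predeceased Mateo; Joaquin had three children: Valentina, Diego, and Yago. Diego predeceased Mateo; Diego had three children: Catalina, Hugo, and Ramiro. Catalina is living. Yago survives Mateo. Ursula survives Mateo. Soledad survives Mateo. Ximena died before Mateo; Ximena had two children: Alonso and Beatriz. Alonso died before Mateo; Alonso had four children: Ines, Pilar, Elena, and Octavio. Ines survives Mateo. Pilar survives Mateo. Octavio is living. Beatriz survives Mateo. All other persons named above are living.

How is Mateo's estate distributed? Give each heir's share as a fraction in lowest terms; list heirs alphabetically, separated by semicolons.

There is no surviving spouse, so the entire estate passes to Mateo's descendants per capita at each generation.
At generation 1 (Joaquin, Ursula, Soledad, Ximena) there are 4 shares of (1)/4 = 1/4 each.
Living: Ursula and Soledad — each takes 1/4.
Deceased: Joaquin and Ximena. Their combined 1/2 is pooled and carried to generation 2.
At generation 2 (Valentina, Diego, Yago, Alonso, Beatriz) there are 5 shares of (1/2)/5 = 1/10 each.
Living: Valentina, Yago, and Beatriz — each takes 1/10.
Deceased: Diego and Alonso. Their combined 1/5 is pooled and carried to generation 3.
At generation 3 (Catalina, Hugo, Ramiro, Ines, Pilar, Elena, Octavio) there are 7 shares of (1/5)/7 = 1/35 each.
Living: Catalina, Hugo, Ramiro, Ines, Pilar, Elena, and Octavio — each takes 1/35.

Beatriz 1/10; Catalina 1/35; Elena 1/35; Hugo 1/35; Ines 1/35; Octavio 1/35; Pilar 1/35; Ramiro 1/35; Soledad 1/4; Ursula 1/4; Valentina 1/10; Yago 1/10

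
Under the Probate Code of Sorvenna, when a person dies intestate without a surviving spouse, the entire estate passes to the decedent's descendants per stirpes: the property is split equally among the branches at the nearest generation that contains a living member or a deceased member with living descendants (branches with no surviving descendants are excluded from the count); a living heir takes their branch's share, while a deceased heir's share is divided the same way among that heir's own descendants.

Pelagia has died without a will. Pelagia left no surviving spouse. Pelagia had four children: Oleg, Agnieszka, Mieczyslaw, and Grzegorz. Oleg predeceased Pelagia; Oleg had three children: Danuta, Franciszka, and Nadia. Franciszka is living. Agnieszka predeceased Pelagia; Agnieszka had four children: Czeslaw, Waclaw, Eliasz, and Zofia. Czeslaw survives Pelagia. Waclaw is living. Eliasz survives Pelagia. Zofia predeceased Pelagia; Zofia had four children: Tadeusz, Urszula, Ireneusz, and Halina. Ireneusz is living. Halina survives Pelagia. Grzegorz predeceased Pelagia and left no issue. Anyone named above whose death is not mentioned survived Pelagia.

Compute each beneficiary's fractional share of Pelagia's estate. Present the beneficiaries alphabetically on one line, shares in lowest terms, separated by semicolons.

Czeslaw 1/12; Danuta 1/9; Eliasz 1/12; Franciszka 1/9; Halina 1/48; Ireneusz 1/48; Mieczyslaw 1/3; Nadia 1/9; Tadeusz 1/48; Urszula 1/48; Waclaw 1/12

There is no surviving spouse, so the entire estate passes to Pelagia's descendants per stirpes.
Grzegorz left no surviving issue, so that branch lapses and is disregarded.
The estate is divided into 3 equal shares of 1/3 among Oleg, Agnieszka, Mieczyslaw.
Oleg predeceased; the 1/3 allotted to Oleg's branch passes to Oleg's issue by representation.
The 1/3 is divided into 3 equal shares of 1/9 among Danuta, Franciszka, Nadia.
Danuta is living and takes 1/9.
Franciszka is living and takes 1/9.
Nadia is living and takes 1/9.
Agnieszka predeceased; the 1/3 allotted to Agnieszka's branch passes to Agnieszka's issue by representation.
The 1/3 is divided into 4 equal shares of 1/12 among Czeslaw, Waclaw, Eliasz, Zofia.
Czeslaw is living and takes 1/12.
Waclaw is living and takes 1/12.
Eliasz is living and takes 1/12.
Zofia predeceased; the 1/12 allotted to Zofia's branch passes to Zofia's issue by representation.
The 1/12 is divided into 4 equal shares of 1/48 among Tadeusz, Urszula, Ireneusz, Halina.
Tadeusz is living and takes 1/48.
Urszula is living and takes 1/48.
Ireneusz is living and takes 1/48.
Halina is living and takes 1/48.
Mieczyslaw is living and takes 1/3.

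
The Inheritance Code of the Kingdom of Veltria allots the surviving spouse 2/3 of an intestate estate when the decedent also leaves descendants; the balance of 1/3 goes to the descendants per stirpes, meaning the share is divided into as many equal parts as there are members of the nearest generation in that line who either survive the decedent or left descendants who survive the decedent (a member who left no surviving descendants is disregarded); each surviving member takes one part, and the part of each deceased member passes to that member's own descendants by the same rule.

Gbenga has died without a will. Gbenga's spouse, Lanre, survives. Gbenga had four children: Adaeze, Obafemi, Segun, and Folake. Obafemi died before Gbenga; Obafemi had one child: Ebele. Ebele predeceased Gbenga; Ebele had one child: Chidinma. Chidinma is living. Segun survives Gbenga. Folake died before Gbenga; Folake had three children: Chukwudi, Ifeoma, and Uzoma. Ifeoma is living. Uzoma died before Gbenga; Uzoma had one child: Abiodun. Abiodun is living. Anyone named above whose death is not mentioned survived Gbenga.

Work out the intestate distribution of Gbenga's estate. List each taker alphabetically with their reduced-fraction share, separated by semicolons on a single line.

Abiodun 1/36; Adaeze 1/12; Chidinma 1/12; Chukwudi 1/36; Ifeoma 1/36; Lanre 2/3; Segun 1/12

Lanre, as surviving spouse, takes 2/3.
The remaining 1/3 passes to Gbenga's descendants per stirpes.
The 1/3 is divided into 4 equal shares of 1/12 among Adaeze, Obafemi, Segun, Folake.
Adaeze is living and takes 1/12.
Obafemi predeceased; the 1/12 allotted to Obafemi's branch passes to Obafemi's issue by representation.
Ebele's line is the sole branch at this level, so the full 1/12 passes to Ebele's issue by representation.
Chidinma is the sole taker at this level and receives the full 1/12.
Segun is living and takes 1/12.
Folake predeceased; the 1/12 allotted to Folake's branch passes to Folake's issue by representation.
The 1/12 is divided into 3 equal shares of 1/36 among Chukwudi, Ifeoma, Uzoma.
Chukwudi is living and takes 1/36.
Ifeoma is living and takes 1/36.
Uzoma predeceased; the 1/36 allotted to Uzoma's branch passes to Uzoma's issue by representation.
Abiodun is the sole taker at this level and receives the full 1/36.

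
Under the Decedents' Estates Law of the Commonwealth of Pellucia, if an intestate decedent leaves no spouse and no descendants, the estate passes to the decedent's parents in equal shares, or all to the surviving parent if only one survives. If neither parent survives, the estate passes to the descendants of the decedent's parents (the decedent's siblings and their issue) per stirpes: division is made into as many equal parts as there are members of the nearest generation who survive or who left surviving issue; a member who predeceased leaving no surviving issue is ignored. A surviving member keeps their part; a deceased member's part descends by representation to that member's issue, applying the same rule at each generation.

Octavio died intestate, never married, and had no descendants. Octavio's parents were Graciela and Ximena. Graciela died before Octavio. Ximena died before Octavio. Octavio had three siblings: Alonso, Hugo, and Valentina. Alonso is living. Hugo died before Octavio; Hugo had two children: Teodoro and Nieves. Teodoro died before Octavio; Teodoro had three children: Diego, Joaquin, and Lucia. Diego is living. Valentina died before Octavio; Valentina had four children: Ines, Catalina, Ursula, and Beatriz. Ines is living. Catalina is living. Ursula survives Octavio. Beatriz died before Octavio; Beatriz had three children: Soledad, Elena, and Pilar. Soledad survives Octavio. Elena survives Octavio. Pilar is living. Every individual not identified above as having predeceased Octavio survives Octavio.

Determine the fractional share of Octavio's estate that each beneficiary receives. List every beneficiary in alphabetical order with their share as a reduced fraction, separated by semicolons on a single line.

Alonso 1/3; Catalina 1/12; Diego 1/18; Elena 1/36; Ines 1/12; Joaquin 1/18; Lucia 1/18; Nieves 1/6; Pilar 1/36; Soledad 1/36; Ursula 1/12

Neither parent survives and there are no descendants, so the estate passes to Octavio's siblings and their issue per stirpes.
The estate is divided into 3 equal shares of 1/3 among Alonso, Hugo, Valentina.
Alonso is living and takes 1/3.
Hugo predeceased; the 1/3 allotted to Hugo's branch passes to Hugo's issue by representation.
The 1/3 is divided into 2 equal shares of 1/6 among Teodoro, Nieves.
Teodoro predeceased; the 1/6 allotted to Teodoro's branch passes to Teodoro's issue by representation.
The 1/6 is divided into 3 equal shares of 1/18 among Diego, Joaquin, Lucia.
Diego is living and takes 1/18.
Joaquin is living and takes 1/18.
Lucia is living and takes 1/18.
Nieves is living and takes 1/6.
Valentina predeceased; the 1/3 allotted to Valentina's branch passes to Valentina's issue by representation.
The 1/3 is divided into 4 equal shares of 1/12 among Ines, Catalina, Ursula, Beatriz.
Ines is living and takes 1/12.
Catalina is living and takes 1/12.
Ursula is living and takes 1/12.
Beatriz predeceased; the 1/12 allotted to Beatriz's branch passes to Beatriz's issue by representation.
The 1/12 is divided into 3 equal shares of 1/36 among Soledad, Elena, Pilar.
Soledad is living and takes 1/36.
Elena is living and takes 1/36.
Pilar is living and takes 1/36.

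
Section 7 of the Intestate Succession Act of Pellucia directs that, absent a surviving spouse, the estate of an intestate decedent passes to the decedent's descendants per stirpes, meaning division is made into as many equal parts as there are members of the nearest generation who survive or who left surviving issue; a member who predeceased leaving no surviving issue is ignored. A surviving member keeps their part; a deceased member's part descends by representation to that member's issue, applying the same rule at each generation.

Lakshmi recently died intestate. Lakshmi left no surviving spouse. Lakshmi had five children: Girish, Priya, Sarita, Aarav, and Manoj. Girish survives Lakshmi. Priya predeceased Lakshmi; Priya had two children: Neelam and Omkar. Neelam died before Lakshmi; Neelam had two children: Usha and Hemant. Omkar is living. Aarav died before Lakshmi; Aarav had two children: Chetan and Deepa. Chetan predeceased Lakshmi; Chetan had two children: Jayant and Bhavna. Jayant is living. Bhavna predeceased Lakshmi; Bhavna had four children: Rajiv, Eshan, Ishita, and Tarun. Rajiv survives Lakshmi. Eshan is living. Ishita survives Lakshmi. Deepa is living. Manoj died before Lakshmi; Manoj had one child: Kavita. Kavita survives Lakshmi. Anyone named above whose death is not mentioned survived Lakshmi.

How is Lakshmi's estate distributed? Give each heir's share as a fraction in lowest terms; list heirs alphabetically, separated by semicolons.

There is no surviving spouse, so the entire estate passes to Lakshmi's descendants per stirpes.
The estate is divided into 5 equal shares of 1/5 among Girish, Priya, Sarita, Aarav, Manoj.
Girish is living and takes 1/5.
Priya predeceased; the 1/5 allotted to Priya's branch passes to Priya's issue by representation.
The 1/5 is divided into 2 equal shares of 1/10 among Neelam, Omkar.
Neelam predeceased; the 1/10 allotted to Neelam's branch passes to Neelam's issue by representation.
The 1/10 is divided into 2 equal shares of 1/20 among Usha, Hemant.
Usha is living and takes 1/20.
Hemant is living and takes 1/20.
Omkar is living and takes 1/10.
Sarita is living and takes 1/5.
Aarav predeceased; the 1/5 allotted to Aarav's branch passes to Aarav's issue by representation.
The 1/5 is divided into 2 equal shares of 1/10 among Chetan, Deepa.
Chetan predeceased; the 1/10 allotted to Chetan's branch passes to Chetan's issue by representation.
The 1/10 is divided into 2 equal shares of 1/20 among Jayant, Bhavna.
Jayant is living and takes 1/20.
Bhavna predeceased; the 1/20 allotted to Bhavna's branch passes to Bhavna's issue by representation.
The 1/20 is divided into 4 equal shares of 1/80 among Rajiv, Eshan, Ishita, Tarun.
Rajiv is living and takes 1/80.
Eshan is living and takes 1/80.
Ishita is living and takes 1/80.
Tarun is living and takes 1/80.
Deepa is living and takes 1/10.
Manoj predeceased; the 1/5 allotted to Manoj's branch passes to Manoj's issue by representation.
Kavita is the sole taker at this level and receives the full 1/5.

Deepa 1/10; Eshan 1/80; Girish 1/5; Hemant 1/20; Ishita 1/80; Jayant 1/20; Kavita 1/5; Omkar 1/10; Rajiv 1/80; Sarita 1/5; Tarun 1/80; Usha 1/20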